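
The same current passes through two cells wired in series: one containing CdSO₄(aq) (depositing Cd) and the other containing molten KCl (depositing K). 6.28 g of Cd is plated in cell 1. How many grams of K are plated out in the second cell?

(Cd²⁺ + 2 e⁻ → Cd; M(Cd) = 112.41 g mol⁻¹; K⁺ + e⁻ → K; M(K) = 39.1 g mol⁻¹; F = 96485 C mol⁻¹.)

n(Cd) = 6.28 / 112.41 = 0.05587 mol.
Since Cd²⁺ + 2 e⁻ → Cd, n(e⁻) passed = 2 × 0.05587 = 0.1117 mol.
Cells in series carry the same charge, so the same 0.1117 mol of electrons passes through cell 2.
K⁺ + e⁻ → K, so n(K) = 0.1117 / 1 = 0.1117 mol.
m(K) = 0.1117 × 39.1 = 4.37 g.

4.37 g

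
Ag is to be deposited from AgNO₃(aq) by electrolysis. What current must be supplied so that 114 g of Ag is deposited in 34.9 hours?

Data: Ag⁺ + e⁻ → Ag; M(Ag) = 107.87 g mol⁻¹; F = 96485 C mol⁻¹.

0.812 A

n(Ag) = 114 / 107.87 = 1.057 mol.
n(e⁻) = 1 × 1.057 = 1.057 mol.
Q = n(e⁻)·F = 1.057 × 96485 = 102000 C.
I = Q/t = 102000 / 125640 s = 0.812 A.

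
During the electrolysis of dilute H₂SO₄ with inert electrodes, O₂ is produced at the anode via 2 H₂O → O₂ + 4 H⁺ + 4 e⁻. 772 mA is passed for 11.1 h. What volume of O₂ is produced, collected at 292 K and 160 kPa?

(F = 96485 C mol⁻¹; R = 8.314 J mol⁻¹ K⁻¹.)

Q = I·t = 0.7720 A × 39960 s = 30850 C.
n(e⁻) = Q/F = 30850 / 96485 = 0.3197 mol.
4 electrons are transferred per O₂ molecule, so n(O₂) = 0.3197 / 4 = 0.07993 mol.
V = nRT/P = (0.07993 × 8.314 × 292) / (160 × 10³ Pa) = 0.00121 m³ = 1.21 L.

1.21 L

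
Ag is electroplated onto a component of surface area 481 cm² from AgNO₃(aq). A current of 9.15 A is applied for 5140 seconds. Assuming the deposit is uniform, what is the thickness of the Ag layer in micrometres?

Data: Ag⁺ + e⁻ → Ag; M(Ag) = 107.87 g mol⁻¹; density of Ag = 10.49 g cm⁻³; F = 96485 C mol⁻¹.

104 μm

Q = I·t = 9.150 × 5140.0 = 47030 C; n(e⁻) = 0.4874 mol.
n(Ag) = n(e⁻)/1 = 0.4874 mol, so m = 0.4874 × 107.87 = 52.58 g.
Volume = m/ρ = 52.58 / 10.49 = 5.012 cm³.
Thickness = V/A = 5.012 / 481 = 0.0104 cm = 104 μm.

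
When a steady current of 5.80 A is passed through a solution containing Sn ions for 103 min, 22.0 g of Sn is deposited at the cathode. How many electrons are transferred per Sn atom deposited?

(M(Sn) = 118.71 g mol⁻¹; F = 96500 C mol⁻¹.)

Q = I·t = 5.800 A × 6180.0 s = 35840 C, so n(e⁻) = 35840/96500 = 0.3714 mol.
n(Sn) deposited = 22.0 / 118.71 = 0.1853 mol.
Electrons per atom = n(e⁻)/n(Sn) = 0.3714 / 0.1853 = 2.00 ≈ 2, so the ion is Sn²⁺.

2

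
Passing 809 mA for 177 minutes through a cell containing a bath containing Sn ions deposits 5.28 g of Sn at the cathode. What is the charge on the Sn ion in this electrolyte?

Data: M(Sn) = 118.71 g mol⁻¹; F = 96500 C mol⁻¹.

Q = I·t = 0.8090 A × 10620 s = 8592 C, so n(e⁻) = 8592/96500 = 0.08903 mol.
n(Sn) deposited = 5.28 / 118.71 = 0.04448 mol.
Electrons per atom = n(e⁻)/n(Sn) = 0.08903 / 0.04448 = 2.00 ≈ 2, so the ion is Sn²⁺.

+2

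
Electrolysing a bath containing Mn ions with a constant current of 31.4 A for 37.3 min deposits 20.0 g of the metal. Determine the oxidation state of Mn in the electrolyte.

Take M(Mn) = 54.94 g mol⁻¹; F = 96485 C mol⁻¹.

+2

Q = I·t = 31.40 A × 2238.0 s = 70270 C, so n(e⁻) = 70270/96485 = 0.7283 mol.
n(Mn) deposited = 20.0 / 54.94 = 0.3640 mol.
Electrons per atom = n(e⁻)/n(Mn) = 0.7283 / 0.3640 = 2.00 ≈ 2, so the ion is Mn²⁺.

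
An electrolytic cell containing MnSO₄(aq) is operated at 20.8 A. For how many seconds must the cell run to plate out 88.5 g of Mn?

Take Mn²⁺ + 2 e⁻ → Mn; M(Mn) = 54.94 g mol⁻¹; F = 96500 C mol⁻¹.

14900 s

n(Mn) = m/M = 88.5 / 54.94 = 1.611 mol.
Each Mn atom requires 2 electrons, so n(e⁻) = 2 × 1.611 = 3.222 mol.
Q = n(e⁻)·F = 3.222 × 96500 = 310900 C.
t = Q/I = 310900 / 20.80 A = 14950 s.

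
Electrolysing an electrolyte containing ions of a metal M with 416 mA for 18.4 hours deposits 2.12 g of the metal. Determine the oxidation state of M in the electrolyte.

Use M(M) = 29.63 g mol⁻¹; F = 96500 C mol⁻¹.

Q = I·t = 0.4160 A × 66240 s = 27560 C, so n(e⁻) = 27560/96500 = 0.2856 mol.
n(M) deposited = 2.12 / 29.63 = 0.07155 mol.
Electrons per atom = n(e⁻)/n(M) = 0.2856 / 0.07155 = 3.99 ≈ 4, so the ion is M⁴⁺.

+4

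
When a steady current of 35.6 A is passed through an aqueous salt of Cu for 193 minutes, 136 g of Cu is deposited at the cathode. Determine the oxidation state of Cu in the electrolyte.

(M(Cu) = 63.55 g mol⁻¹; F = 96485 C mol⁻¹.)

+2

Q = I·t = 35.60 A × 11580 s = 412200 C, so n(e⁻) = 412200/96485 = 4.273 mol.
n(Cu) deposited = 136 / 63.55 = 2.140 mol.
Electrons per atom = n(e⁻)/n(Cu) = 4.273 / 2.140 = 2.00 ≈ 2, so the ion is Cu²⁺.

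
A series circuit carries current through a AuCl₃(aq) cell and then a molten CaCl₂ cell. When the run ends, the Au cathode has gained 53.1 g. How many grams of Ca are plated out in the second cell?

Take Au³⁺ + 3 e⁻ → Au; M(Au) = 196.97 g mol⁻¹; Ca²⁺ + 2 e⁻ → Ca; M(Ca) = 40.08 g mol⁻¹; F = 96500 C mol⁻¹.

n(Au) = 53.1 / 196.97 = 0.2696 mol.
Since Au³⁺ + 3 e⁻ → Au, n(e⁻) passed = 3 × 0.2696 = 0.8088 mol.
Cells in series carry the same charge, so the same 0.8088 mol of electrons passes through cell 2.
Ca²⁺ + 2 e⁻ → Ca, so n(Ca) = 0.8088 / 2 = 0.4044 mol.
m(Ca) = 0.4044 × 40.08 = 16.2 g.

16.2 g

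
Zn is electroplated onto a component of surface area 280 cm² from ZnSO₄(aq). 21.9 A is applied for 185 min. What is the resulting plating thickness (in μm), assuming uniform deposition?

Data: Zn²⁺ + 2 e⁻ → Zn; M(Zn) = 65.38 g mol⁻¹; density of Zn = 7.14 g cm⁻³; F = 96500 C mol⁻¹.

412 μm

Q = I·t = 21.90 × 11100 = 243100 C; n(e⁻) = 2.519 mol.
n(Zn) = n(e⁻)/2 = 1.260 mol, so m = 1.260 × 65.38 = 82.35 g.
Volume = m/ρ = 82.35 / 7.14 = 11.53 cm³.
Thickness = V/A = 11.53 / 280 = 0.0412 cm = 412 μm.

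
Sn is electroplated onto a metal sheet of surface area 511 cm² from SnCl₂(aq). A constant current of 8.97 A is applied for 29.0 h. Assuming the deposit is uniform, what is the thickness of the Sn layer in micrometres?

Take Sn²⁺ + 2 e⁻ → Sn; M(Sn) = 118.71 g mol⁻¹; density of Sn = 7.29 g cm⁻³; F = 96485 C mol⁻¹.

Q = I·t = 8.970 × 104400 = 936500 C; n(e⁻) = 9.706 mol.
n(Sn) = n(e⁻)/2 = 4.853 mol, so m = 4.853 × 118.71 = 576.1 g.
Volume = m/ρ = 576.1 / 7.29 = 79.02 cm³.
Thickness = V/A = 79.02 / 511 = 0.155 cm = 1550 μm.

1550 μm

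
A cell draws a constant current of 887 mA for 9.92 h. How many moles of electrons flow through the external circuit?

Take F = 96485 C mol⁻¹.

Q = I·t = 0.8870 A × 35712 s = 31680 C.
n(e⁻) = Q/F = 31680 / 96485 = 0.328 mol.

0.328 mol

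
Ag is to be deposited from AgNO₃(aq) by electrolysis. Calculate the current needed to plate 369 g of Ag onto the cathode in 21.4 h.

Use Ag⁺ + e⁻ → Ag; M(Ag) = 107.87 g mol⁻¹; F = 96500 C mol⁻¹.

n(Ag) = 369 / 107.87 = 3.421 mol.
n(e⁻) = 1 × 3.421 = 3.421 mol.
Q = n(e⁻)·F = 3.421 × 96500 = 330100 C.
I = Q/t = 330100 / 77040 s = 4.28 A.

4.28 A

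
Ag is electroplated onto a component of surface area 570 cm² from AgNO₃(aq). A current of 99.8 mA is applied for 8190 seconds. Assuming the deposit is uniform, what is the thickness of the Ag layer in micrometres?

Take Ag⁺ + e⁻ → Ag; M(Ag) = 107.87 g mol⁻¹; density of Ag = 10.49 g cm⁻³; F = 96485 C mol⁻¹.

Q = I·t = 0.09980 × 8190.0 = 817.4 C; n(e⁻) = 0.008471 mol.
n(Ag) = n(e⁻)/1 = 0.008471 mol, so m = 0.008471 × 107.87 = 0.9138 g.
Volume = m/ρ = 0.9138 / 10.49 = 0.08711 cm³.
Thickness = V/A = 0.08711 / 570 = 1.53 × 10⁻⁴ cm = 1.53 μm.

1.53 μm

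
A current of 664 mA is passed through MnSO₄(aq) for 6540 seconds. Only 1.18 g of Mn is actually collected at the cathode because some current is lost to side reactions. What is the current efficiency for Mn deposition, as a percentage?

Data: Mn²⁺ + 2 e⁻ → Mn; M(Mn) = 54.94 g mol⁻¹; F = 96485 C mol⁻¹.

Q = I·t = 0.6640 × 6540.0 = 4343 C; n(e⁻) = 4343/96485 = 0.04501 mol.
Theoretical n(Mn) = n(e⁻)/2 = 0.02250 mol, i.e. m_theo = 0.02250 × 54.94 = 1.236 g.
Efficiency = m_actual / m_theo = 1.18 / 1.236 = 95.4 %.

95.4 %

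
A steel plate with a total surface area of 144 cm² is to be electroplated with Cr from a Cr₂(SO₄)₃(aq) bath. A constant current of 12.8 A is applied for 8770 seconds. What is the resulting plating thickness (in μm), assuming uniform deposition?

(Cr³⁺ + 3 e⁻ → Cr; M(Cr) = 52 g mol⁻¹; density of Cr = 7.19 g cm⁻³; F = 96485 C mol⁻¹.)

Q = I·t = 12.80 × 8770.0 = 112300 C; n(e⁻) = 1.163 mol.
n(Cr) = n(e⁻)/3 = 0.3878 mol, so m = 0.3878 × 52 = 20.17 g.
Volume = m/ρ = 20.17 / 7.19 = 2.805 cm³.
Thickness = V/A = 2.805 / 144 = 0.0195 cm = 195 μm.

195 μm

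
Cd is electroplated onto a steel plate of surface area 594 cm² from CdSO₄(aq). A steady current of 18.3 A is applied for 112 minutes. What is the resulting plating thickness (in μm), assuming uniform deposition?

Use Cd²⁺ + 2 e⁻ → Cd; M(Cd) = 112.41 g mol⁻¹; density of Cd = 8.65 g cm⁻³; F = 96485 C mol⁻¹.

Q = I·t = 18.30 × 6720.0 = 123000 C; n(e⁻) = 1.275 mol.
n(Cd) = n(e⁻)/2 = 0.6373 mol, so m = 0.6373 × 112.41 = 71.64 g.
Volume = m/ρ = 71.64 / 8.65 = 8.282 cm³.
Thickness = V/A = 8.282 / 594 = 0.0139 cm = 139 μm.

139 μm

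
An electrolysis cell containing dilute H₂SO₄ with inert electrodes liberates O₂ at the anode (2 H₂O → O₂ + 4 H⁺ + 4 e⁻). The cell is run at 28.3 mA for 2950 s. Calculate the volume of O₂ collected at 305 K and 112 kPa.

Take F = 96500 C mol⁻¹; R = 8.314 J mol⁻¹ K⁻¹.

0.00490 L

Q = I·t = 0.02830 A × 2950.0 s = 83.49 C.
n(e⁻) = Q/F = 83.49 / 96500 = 0.0008651 mol.
4 electrons are transferred per O₂ molecule, so n(O₂) = 0.0008651 / 4 = 0.0002163 mol.
V = nRT/P = (0.0002163 × 8.314 × 305) / (112 × 10³ Pa) = 4.90 × 10⁻⁶ m³ = 0.00490 L.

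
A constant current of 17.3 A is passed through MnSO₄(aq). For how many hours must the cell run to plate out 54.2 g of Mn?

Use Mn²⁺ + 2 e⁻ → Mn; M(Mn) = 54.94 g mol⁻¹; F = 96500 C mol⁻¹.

3.06 h

n(Mn) = m/M = 54.2 / 54.94 = 0.9865 mol.
Each Mn atom requires 2 electrons, so n(e⁻) = 2 × 0.9865 = 1.973 mol.
Q = n(e⁻)·F = 1.973 × 96500 = 190400 C.
t = Q/I = 190400 / 17.30 A = 11010 s = 3.06 h.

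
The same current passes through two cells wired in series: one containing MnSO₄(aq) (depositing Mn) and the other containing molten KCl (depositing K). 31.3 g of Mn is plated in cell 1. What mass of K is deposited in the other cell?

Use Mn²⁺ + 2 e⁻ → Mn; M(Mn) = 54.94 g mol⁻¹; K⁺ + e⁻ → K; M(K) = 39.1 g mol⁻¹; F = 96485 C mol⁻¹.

44.6 g

n(Mn) = 31.3 / 54.94 = 0.5697 mol.
Since Mn²⁺ + 2 e⁻ → Mn, n(e⁻) passed = 2 × 0.5697 = 1.139 mol.
Cells in series carry the same charge, so the same 1.139 mol of electrons passes through cell 2.
K⁺ + e⁻ → K, so n(K) = 1.139 / 1 = 1.139 mol.
m(K) = 1.139 × 39.1 = 44.6 g.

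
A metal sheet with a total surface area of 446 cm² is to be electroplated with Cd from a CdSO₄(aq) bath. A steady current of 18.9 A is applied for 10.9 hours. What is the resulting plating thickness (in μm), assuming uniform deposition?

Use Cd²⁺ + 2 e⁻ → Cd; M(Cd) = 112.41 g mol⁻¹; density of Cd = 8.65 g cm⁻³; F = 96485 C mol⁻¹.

1120 μm

Q = I·t = 18.90 × 39240 = 741600 C; n(e⁻) = 7.687 mol.
n(Cd) = n(e⁻)/2 = 3.843 mol, so m = 3.843 × 112.41 = 432.0 g.
Volume = m/ρ = 432.0 / 8.65 = 49.94 cm³.
Thickness = V/A = 49.94 / 446 = 0.112 cm = 1120 μm.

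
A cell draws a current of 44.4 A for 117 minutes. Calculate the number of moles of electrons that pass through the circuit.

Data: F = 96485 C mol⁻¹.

3.23 mol

Q = I·t = 44.40 A × 7020.0 s = 311700 C.
n(e⁻) = Q/F = 311700 / 96485 = 3.23 mol.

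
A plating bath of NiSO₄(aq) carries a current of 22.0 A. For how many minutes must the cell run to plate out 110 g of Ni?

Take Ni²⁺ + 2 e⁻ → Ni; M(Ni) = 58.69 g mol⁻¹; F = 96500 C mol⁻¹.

n(Ni) = m/M = 110 / 58.69 = 1.874 mol.
Each Ni atom requires 2 electrons, so n(e⁻) = 2 × 1.874 = 3.749 mol.
Q = n(e⁻)·F = 3.749 × 96500 = 361700 C.
t = Q/I = 361700 / 22.00 A = 16440 s = 274 min.

274 min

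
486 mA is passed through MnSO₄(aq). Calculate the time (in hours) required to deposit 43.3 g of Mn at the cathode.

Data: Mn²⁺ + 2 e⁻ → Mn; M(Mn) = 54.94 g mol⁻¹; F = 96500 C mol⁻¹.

n(Mn) = m/M = 43.3 / 54.94 = 0.7881 mol.
Each Mn atom requires 2 electrons, so n(e⁻) = 2 × 0.7881 = 1.576 mol.
Q = n(e⁻)·F = 1.576 × 96500 = 152100 C.
t = Q/I = 152100 / 0.4860 A = 313000 s = 86.9 h.

86.9 h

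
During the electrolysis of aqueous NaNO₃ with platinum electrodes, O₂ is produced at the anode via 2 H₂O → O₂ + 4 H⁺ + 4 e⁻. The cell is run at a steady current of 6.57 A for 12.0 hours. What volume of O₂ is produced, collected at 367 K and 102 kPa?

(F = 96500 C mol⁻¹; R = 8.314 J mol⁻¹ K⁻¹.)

Q = I·t = 6.570 A × 43200 s = 283800 C.
n(e⁻) = Q/F = 283800 / 96500 = 2.941 mol.
4 electrons are transferred per O₂ molecule, so n(O₂) = 2.941 / 4 = 0.7353 mol.
V = nRT/P = (0.7353 × 8.314 × 367) / (102 × 10³ Pa) = 0.0220 m³ = 22.0 L.

22.0 L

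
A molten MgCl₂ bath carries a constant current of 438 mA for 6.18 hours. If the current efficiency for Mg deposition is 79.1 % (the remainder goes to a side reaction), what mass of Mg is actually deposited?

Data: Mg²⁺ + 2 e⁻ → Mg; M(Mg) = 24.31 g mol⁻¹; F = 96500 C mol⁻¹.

0.971 g

Q = I·t = 0.4380 × 22248 = 9745 C.
n(e⁻) = 9745/96500 = 0.1010 mol; theoretically n(Mg) = 0.1010/2 = 0.05049 mol, m_theo = 1.227 g.
At 79.1 % efficiency, m_actual = 0.791 × 1.227 = 0.971 g.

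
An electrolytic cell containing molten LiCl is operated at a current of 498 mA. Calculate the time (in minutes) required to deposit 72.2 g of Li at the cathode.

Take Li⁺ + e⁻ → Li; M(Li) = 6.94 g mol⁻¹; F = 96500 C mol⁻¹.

33600 min

n(Li) = m/M = 72.2 / 6.94 = 10.40 mol.
Each Li atom requires 1 electron, so n(e⁻) = 1 × 10.40 = 10.40 mol.
Q = n(e⁻)·F = 10.40 × 96500 = 1004000 C.
t = Q/I = 1004000 / 0.4980 A = 2016000 s = 33600 min.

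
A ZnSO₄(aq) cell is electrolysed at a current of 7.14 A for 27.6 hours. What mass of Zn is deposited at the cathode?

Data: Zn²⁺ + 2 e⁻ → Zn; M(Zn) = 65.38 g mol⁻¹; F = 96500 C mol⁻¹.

240 g

Q = I·t = 7.140 A × 99360 s = 709400 C.
n(e⁻) = Q/F = 709400 / 96500 = 7.352 mol.
Zn²⁺ + 2 e⁻ → Zn, so n(Zn) = n(e⁻)/2 = 3.676 mol.
m = n·M = 3.676 × 65.38 = 240 g.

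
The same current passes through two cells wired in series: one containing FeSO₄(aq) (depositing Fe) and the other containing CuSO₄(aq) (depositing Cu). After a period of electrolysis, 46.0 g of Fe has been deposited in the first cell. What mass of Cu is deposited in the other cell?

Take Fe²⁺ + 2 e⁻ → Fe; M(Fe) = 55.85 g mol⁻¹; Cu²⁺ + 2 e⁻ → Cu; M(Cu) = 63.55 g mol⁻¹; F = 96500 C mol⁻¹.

n(Fe) = 46.0 / 55.85 = 0.8236 mol.
Since Fe²⁺ + 2 e⁻ → Fe, n(e⁻) passed = 2 × 0.8236 = 1.647 mol.
Cells in series carry the same charge, so the same 1.647 mol of electrons passes through cell 2.
Cu²⁺ + 2 e⁻ → Cu, so n(Cu) = 1.647 / 2 = 0.8236 mol.
m(Cu) = 0.8236 × 63.55 = 52.3 g.

52.3 g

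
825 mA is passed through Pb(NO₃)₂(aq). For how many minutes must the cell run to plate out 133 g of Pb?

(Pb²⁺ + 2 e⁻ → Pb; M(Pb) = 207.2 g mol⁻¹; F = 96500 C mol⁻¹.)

2500 min

n(Pb) = m/M = 133 / 207.2 = 0.6419 mol.
Each Pb atom requires 2 electrons, so n(e⁻) = 2 × 0.6419 = 1.284 mol.
Q = n(e⁻)·F = 1.284 × 96500 = 123900 C.
t = Q/I = 123900 / 0.8250 A = 150200 s = 2500 min.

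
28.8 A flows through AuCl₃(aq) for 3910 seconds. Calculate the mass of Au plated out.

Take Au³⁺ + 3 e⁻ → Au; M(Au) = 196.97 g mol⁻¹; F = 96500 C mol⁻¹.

76.6 g

Q = I·t = 28.80 A × 3910.0 s = 112600 C.
n(e⁻) = Q/F = 112600 / 96500 = 1.167 mol.
Au³⁺ + 3 e⁻ → Au, so n(Au) = n(e⁻)/3 = 0.3890 mol.
m = n·M = 0.3890 × 196.97 = 76.6 g.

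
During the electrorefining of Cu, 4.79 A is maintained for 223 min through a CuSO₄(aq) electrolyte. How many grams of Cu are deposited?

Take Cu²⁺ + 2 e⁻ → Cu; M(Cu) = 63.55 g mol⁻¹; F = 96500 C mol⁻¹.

21.1 g

Q = I·t = 4.790 A × 13380 s = 64090 C.
n(e⁻) = Q/F = 64090 / 96500 = 0.6641 mol.
Cu²⁺ + 2 e⁻ → Cu, so n(Cu) = n(e⁻)/2 = 0.3321 mol.
m = n·M = 0.3321 × 63.55 = 21.1 g.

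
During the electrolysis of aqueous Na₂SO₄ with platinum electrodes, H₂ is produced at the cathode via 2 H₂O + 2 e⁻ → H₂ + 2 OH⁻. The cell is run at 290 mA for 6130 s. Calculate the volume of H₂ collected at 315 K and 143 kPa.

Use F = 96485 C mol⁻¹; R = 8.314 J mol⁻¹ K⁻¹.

0.169 L

Q = I·t = 0.2900 A × 6130.0 s = 1778 C.
n(e⁻) = Q/F = 1778 / 96485 = 0.01842 mol.
2 electrons are transferred per H₂ molecule, so n(H₂) = 0.01842 / 2 = 0.009212 mol.
V = nRT/P = (0.009212 × 8.314 × 315) / (143 × 10³ Pa) = 1.69 × 10⁻⁴ m³ = 0.169 L.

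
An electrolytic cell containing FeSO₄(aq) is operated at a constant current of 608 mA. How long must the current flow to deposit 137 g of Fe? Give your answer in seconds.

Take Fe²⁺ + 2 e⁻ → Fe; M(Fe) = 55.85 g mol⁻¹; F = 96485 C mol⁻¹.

7.79 × 10⁵ s

n(Fe) = m/M = 137 / 55.85 = 2.453 mol.
Each Fe atom requires 2 electrons, so n(e⁻) = 2 × 2.453 = 4.906 mol.
Q = n(e⁻)·F = 4.906 × 96485 = 473400 C.
t = Q/I = 473400 / 0.6080 A = 778500 s.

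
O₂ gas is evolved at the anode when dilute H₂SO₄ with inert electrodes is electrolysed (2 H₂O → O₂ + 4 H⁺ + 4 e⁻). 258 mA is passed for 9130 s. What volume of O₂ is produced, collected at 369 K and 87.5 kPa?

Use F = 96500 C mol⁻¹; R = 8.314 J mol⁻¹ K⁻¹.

Q = I·t = 0.2580 A × 9130.0 s = 2356 C.
n(e⁻) = Q/F = 2356 / 96500 = 0.02441 mol.
4 electrons are transferred per O₂ molecule, so n(O₂) = 0.02441 / 4 = 0.006102 mol.
V = nRT/P = (0.006102 × 8.314 × 369) / (87.5 × 10³ Pa) = 2.14 × 10⁻⁴ m³ = 0.214 L.

0.214 L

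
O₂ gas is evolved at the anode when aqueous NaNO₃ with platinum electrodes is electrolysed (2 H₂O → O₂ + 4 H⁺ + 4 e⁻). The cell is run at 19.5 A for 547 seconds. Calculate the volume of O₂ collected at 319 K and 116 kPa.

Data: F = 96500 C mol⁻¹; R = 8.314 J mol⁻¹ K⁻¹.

Q = I·t = 19.50 A × 547.00 s = 10670 C.
n(e⁻) = Q/F = 10670 / 96500 = 0.1105 mol.
4 electrons are transferred per O₂ molecule, so n(O₂) = 0.1105 / 4 = 0.02763 mol.
V = nRT/P = (0.02763 × 8.314 × 319) / (116 × 10³ Pa) = 6.32 × 10⁻⁴ m³ = 0.632 L.

0.632 L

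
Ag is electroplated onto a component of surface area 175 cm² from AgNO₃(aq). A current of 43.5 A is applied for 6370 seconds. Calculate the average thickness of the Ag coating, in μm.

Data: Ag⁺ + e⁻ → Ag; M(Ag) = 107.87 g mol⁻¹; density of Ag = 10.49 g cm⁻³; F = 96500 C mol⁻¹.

1690 μm

Q = I·t = 43.50 × 6370.0 = 277100 C; n(e⁻) = 2.871 mol.
n(Ag) = n(e⁻)/1 = 2.871 mol, so m = 2.871 × 107.87 = 309.7 g.
Volume = m/ρ = 309.7 / 10.49 = 29.53 cm³.
Thickness = V/A = 29.53 / 175 = 0.169 cm = 1690 μm.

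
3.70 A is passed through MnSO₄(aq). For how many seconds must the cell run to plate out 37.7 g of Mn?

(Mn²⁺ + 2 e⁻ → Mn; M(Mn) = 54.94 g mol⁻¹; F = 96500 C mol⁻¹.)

35800 s

n(Mn) = m/M = 37.7 / 54.94 = 0.6862 mol.
Each Mn atom requires 2 electrons, so n(e⁻) = 2 × 0.6862 = 1.372 mol.
Q = n(e⁻)·F = 1.372 × 96500 = 132400 C.
t = Q/I = 132400 / 3.700 A = 35790 s.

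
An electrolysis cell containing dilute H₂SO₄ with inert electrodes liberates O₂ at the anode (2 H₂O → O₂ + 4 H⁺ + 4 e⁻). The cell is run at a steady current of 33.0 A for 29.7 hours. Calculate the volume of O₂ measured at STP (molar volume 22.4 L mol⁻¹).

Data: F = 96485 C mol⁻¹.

205 L

Q = I·t = 33.00 A × 106920 s = 3528000 C.
n(e⁻) = Q/F = 3528000 / 96485 = 36.57 mol.
4 electrons are transferred per O₂ molecule, so n(O₂) = 36.57 / 4 = 9.142 mol.
V = n × V_m = 9.142 × 22.4 = 205 L.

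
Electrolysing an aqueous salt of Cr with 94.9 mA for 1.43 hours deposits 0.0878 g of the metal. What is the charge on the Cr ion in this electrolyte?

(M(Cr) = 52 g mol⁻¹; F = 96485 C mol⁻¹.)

Q = I·t = 0.09490 A × 5148.0 s = 488.5 C, so n(e⁻) = 488.5/96485 = 0.005063 mol.
n(Cr) deposited = 0.0878 / 52 = 0.001688 mol.
Electrons per atom = n(e⁻)/n(Cr) = 0.005063 / 0.001688 = 3.00 ≈ 3, so the ion is Cr³⁺.

+3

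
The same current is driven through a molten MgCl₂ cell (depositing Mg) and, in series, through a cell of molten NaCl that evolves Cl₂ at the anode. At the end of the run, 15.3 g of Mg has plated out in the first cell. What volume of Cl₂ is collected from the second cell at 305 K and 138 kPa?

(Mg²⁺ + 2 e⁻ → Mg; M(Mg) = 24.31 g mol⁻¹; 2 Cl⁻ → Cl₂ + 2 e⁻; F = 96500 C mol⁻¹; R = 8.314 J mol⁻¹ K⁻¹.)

11.6 L

n(Mg) = 15.3 / 24.31 = 0.6294 mol, so n(e⁻) = 2 × 0.6294 = 1.259 mol.
The cells are in series, so the same 1.259 mol of electrons passes through the second cell.
2 Cl⁻ → Cl₂ + 2 e⁻ — 2 mol e⁻ per mol Cl₂, so n(Cl₂) = 1.259/2 = 0.6294 mol.
V = nRT/P = (0.6294 × 8.314 × 305) / (138 × 10³) = 0.0116 m³ = 11.6 L.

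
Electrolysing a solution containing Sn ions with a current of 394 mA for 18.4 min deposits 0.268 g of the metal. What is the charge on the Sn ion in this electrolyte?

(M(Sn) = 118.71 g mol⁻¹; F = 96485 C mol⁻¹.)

Q = I·t = 0.3940 A × 1104.0 s = 435.0 C, so n(e⁻) = 435.0/96485 = 0.004508 mol.
n(Sn) deposited = 0.268 / 118.71 = 0.002258 mol.
Electrons per atom = n(e⁻)/n(Sn) = 0.004508 / 0.002258 = 2.00 ≈ 2, so the ion is Sn²⁺.

+2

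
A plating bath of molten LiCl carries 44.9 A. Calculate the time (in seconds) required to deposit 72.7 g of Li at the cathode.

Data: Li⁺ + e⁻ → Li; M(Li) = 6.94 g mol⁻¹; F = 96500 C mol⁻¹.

n(Li) = m/M = 72.7 / 6.94 = 10.48 mol.
Each Li atom requires 1 electron, so n(e⁻) = 1 × 10.48 = 10.48 mol.
Q = n(e⁻)·F = 10.48 × 96500 = 1011000 C.
t = Q/I = 1011000 / 44.90 A = 22510 s.

22500 s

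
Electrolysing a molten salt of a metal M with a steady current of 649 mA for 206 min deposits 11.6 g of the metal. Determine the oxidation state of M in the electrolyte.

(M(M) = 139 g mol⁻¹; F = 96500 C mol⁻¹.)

+1

Q = I·t = 0.6490 A × 12360 s = 8022 C, so n(e⁻) = 8022/96500 = 0.08313 mol.
n(M) deposited = 11.6 / 139 = 0.08345 mol.
Electrons per atom = n(e⁻)/n(M) = 0.08313 / 0.08345 = 0.996 ≈ 1, so the ion is M⁺.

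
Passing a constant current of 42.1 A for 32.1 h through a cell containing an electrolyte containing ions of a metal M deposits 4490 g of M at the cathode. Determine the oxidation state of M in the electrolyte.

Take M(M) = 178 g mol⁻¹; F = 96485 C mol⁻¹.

Q = I·t = 42.10 A × 115560 s = 4865000 C, so n(e⁻) = 4865000/96485 = 50.42 mol.
n(M) deposited = 4490 / 178 = 25.22 mol.
Electrons per atom = n(e⁻)/n(M) = 50.42 / 25.22 = 2.00 ≈ 2, so the ion is M²⁺.

+2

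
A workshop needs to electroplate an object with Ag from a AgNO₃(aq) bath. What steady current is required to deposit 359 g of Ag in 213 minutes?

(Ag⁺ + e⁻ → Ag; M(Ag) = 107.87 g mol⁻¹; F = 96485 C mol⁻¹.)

n(Ag) = 359 / 107.87 = 3.328 mol.
n(e⁻) = 1 × 3.328 = 3.328 mol.
Q = n(e⁻)·F = 3.328 × 96485 = 321100 C.
I = Q/t = 321100 / 12780 s = 25.1 A.

25.1 A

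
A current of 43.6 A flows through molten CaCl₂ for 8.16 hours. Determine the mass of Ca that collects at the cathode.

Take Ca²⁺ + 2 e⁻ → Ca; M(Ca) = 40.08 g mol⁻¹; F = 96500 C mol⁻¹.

Q = I·t = 43.60 A × 29376 s = 1281000 C.
n(e⁻) = Q/F = 1281000 / 96500 = 13.27 mol.
Ca²⁺ + 2 e⁻ → Ca, so n(Ca) = n(e⁻)/2 = 6.636 mol.
m = n·M = 6.636 × 40.08 = 266 g.

266 g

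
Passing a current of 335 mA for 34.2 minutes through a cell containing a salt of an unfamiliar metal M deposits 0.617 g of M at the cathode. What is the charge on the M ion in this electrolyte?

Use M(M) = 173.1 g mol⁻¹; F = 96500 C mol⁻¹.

+2

Q = I·t = 0.3350 A × 2052.0 s = 687.4 C, so n(e⁻) = 687.4/96500 = 0.007124 mol.
n(M) deposited = 0.617 / 173.1 = 0.003564 mol.
Electrons per atom = n(e⁻)/n(M) = 0.007124 / 0.003564 = 2.00 ≈ 2, so the ion is M²⁺.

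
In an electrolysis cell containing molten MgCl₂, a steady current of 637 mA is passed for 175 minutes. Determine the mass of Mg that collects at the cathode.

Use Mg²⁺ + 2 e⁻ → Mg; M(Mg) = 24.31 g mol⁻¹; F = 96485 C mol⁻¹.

Q = I·t = 0.6370 A × 10500 s = 6688 C.
n(e⁻) = Q/F = 6688 / 96485 = 0.06932 mol.
Mg²⁺ + 2 e⁻ → Mg, so n(Mg) = n(e⁻)/2 = 0.03466 mol.
m = n·M = 0.03466 × 24.31 = 0.843 g.

0.843 g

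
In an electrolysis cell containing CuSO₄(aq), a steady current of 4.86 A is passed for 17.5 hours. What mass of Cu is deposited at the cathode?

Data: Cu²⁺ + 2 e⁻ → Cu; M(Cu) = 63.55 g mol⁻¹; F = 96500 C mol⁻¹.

Q = I·t = 4.860 A × 63000 s = 306200 C.
n(e⁻) = Q/F = 306200 / 96500 = 3.173 mol.
Cu²⁺ + 2 e⁻ → Cu, so n(Cu) = n(e⁻)/2 = 1.586 mol.
m = n·M = 1.586 × 63.55 = 101 g.

101 g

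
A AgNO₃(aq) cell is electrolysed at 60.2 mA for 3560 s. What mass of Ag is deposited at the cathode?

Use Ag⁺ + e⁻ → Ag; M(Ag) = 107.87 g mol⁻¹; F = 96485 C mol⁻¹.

Q = I·t = 0.06020 A × 3560.0 s = 214.3 C.
n(e⁻) = Q/F = 214.3 / 96485 = 0.002221 mol.
Ag⁺ + e⁻ → Ag, so n(Ag) = n(e⁻)/1 = 0.002221 mol.
m = n·M = 0.002221 × 107.87 = 0.240 g.

0.240 g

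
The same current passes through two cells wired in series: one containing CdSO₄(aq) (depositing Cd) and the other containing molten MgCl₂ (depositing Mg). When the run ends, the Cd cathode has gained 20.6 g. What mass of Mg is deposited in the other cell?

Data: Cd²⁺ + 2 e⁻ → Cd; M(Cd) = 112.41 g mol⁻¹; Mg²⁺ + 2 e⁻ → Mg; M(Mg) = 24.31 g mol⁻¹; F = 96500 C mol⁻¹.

4.45 g

n(Cd) = 20.6 / 112.41 = 0.1833 mol.
Since Cd²⁺ + 2 e⁻ → Cd, n(e⁻) passed = 2 × 0.1833 = 0.3665 mol.
Cells in series carry the same charge, so the same 0.3665 mol of electrons passes through cell 2.
Mg²⁺ + 2 e⁻ → Mg, so n(Mg) = 0.3665 / 2 = 0.1833 mol.
m(Mg) = 0.1833 × 24.31 = 4.45 g.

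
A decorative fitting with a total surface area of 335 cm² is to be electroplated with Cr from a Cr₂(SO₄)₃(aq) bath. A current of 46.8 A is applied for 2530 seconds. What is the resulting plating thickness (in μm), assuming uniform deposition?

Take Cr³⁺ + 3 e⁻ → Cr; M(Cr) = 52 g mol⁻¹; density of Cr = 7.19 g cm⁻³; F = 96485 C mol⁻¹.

Q = I·t = 46.80 × 2530.0 = 118400 C; n(e⁻) = 1.227 mol.
n(Cr) = n(e⁻)/3 = 0.4091 mol, so m = 0.4091 × 52 = 21.27 g.
Volume = m/ρ = 21.27 / 7.19 = 2.958 cm³.
Thickness = V/A = 2.958 / 335 = 0.00883 cm = 88.3 μm.

88.3 μm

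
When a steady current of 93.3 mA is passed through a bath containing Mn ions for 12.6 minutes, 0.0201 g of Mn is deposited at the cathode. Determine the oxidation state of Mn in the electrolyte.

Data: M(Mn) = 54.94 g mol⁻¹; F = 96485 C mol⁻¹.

Q = I·t = 0.09330 A × 756.00 s = 70.53 C, so n(e⁻) = 70.53/96485 = 0.0007310 mol.
n(Mn) deposited = 0.0201 / 54.94 = 0.0003659 mol.
Electrons per atom = n(e⁻)/n(Mn) = 0.0007310 / 0.0003659 = 2.00 ≈ 2, so the ion is Mn²⁺.

+2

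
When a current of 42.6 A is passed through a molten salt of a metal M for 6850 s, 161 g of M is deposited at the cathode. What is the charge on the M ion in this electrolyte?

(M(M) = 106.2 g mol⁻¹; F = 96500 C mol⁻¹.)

Q = I·t = 42.60 A × 6850.0 s = 291800 C, so n(e⁻) = 291800/96500 = 3.024 mol.
n(M) deposited = 161 / 106.2 = 1.516 mol.
Electrons per atom = n(e⁻)/n(M) = 3.024 / 1.516 = 1.99 ≈ 2, so the ion is M²⁺.

+2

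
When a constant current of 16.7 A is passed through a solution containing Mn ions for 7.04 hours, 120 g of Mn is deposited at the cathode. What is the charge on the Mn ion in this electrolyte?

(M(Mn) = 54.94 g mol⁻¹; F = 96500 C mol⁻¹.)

+2

Q = I·t = 16.70 A × 25344 s = 423200 C, so n(e⁻) = 423200/96500 = 4.386 mol.
n(Mn) deposited = 120 / 54.94 = 2.184 mol.
Electrons per atom = n(e⁻)/n(Mn) = 4.386 / 2.184 = 2.01 ≈ 2, so the ion is Mn²⁺.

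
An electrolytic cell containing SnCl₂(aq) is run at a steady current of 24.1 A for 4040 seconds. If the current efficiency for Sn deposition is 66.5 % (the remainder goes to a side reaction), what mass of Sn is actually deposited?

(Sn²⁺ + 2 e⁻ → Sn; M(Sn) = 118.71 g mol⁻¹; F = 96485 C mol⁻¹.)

39.8 g

Q = I·t = 24.10 × 4040.0 = 97360 C.
n(e⁻) = 97360/96485 = 1.009 mol; theoretically n(Sn) = 1.009/2 = 0.5046 mol, m_theo = 59.90 g.
At 66.5 % efficiency, m_actual = 0.665 × 59.90 = 39.8 g.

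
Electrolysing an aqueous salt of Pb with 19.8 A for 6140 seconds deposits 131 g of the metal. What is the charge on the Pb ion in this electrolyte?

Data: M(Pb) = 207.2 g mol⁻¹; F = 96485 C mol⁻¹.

+2

Q = I·t = 19.80 A × 6140.0 s = 121600 C, so n(e⁻) = 121600/96485 = 1.260 mol.
n(Pb) deposited = 131 / 207.2 = 0.6322 mol.
Electrons per atom = n(e⁻)/n(Pb) = 1.260 / 0.6322 = 1.99 ≈ 2, so the ion is Pb²⁺.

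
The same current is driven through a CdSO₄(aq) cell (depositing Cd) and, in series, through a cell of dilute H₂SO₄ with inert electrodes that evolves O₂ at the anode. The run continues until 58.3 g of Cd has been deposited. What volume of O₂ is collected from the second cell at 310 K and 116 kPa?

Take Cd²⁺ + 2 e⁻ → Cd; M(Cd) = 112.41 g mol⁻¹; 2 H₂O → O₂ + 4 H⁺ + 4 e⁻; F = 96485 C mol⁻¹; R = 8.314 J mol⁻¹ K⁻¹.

5.76 L

n(Cd) = 58.3 / 112.41 = 0.5186 mol, so n(e⁻) = 2 × 0.5186 = 1.037 mol.
The cells are in series, so the same 1.037 mol of electrons passes through the second cell.
2 H₂O → O₂ + 4 H⁺ + 4 e⁻ — 4 mol e⁻ per mol O₂, so n(O₂) = 1.037/4 = 0.2593 mol.
V = nRT/P = (0.2593 × 8.314 × 310) / (116 × 10³) = 0.00576 m³ = 5.76 L.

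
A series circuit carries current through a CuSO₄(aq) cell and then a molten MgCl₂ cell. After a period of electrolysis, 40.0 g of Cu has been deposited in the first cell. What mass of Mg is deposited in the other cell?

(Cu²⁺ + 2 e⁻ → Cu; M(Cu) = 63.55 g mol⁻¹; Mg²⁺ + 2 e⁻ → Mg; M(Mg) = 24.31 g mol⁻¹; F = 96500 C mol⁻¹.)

n(Cu) = 40.0 / 63.55 = 0.6294 mol.
Since Cu²⁺ + 2 e⁻ → Cu, n(e⁻) passed = 2 × 0.6294 = 1.259 mol.
Cells in series carry the same charge, so the same 1.259 mol of electrons passes through cell 2.
Mg²⁺ + 2 e⁻ → Mg, so n(Mg) = 1.259 / 2 = 0.6294 mol.
m(Mg) = 0.6294 × 24.31 = 15.3 g.

15.3 g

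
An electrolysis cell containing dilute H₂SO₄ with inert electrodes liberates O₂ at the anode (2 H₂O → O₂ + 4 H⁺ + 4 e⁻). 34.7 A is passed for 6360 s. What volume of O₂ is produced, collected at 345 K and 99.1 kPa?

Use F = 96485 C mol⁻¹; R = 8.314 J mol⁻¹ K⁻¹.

16.6 L

Q = I·t = 34.70 A × 6360.0 s = 220700 C.
n(e⁻) = Q/F = 220700 / 96485 = 2.287 mol.
4 electrons are transferred per O₂ molecule, so n(O₂) = 2.287 / 4 = 0.5718 mol.
V = nRT/P = (0.5718 × 8.314 × 345) / (99.1 × 10³ Pa) = 0.0166 m³ = 16.6 L.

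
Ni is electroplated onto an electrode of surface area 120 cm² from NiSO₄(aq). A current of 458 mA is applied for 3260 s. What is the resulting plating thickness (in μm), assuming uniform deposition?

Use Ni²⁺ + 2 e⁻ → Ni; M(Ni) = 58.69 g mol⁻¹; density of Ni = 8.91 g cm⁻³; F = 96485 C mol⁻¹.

Q = I·t = 0.4580 × 3260.0 = 1493 C; n(e⁻) = 0.01547 mol.
n(Ni) = n(e⁻)/2 = 0.007737 mol, so m = 0.007737 × 58.69 = 0.4541 g.
Volume = m/ρ = 0.4541 / 8.91 = 0.05097 cm³.
Thickness = V/A = 0.05097 / 120 = 4.25 × 10⁻⁴ cm = 4.25 μm.

4.25 μm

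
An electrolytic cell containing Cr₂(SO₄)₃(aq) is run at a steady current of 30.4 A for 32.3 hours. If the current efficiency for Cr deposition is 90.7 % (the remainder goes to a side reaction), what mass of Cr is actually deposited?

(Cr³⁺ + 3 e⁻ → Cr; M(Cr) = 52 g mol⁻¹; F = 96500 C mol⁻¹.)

576 g

Q = I·t = 30.40 × 116280 = 3535000 C.
n(e⁻) = 3535000/96500 = 36.63 mol; theoretically n(Cr) = 36.63/3 = 12.21 mol, m_theo = 634.9 g.
At 90.7 % efficiency, m_actual = 0.907 × 634.9 = 576 g.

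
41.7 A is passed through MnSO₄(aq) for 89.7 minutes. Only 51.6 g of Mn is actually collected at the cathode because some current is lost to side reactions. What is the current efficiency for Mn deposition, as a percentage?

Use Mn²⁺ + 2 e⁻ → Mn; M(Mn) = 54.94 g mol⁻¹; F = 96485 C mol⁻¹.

80.8 %

Q = I·t = 41.70 × 5382.0 = 224400 C; n(e⁻) = 224400/96485 = 2.326 mol.
Theoretical n(Mn) = n(e⁻)/2 = 1.163 mol, i.e. m_theo = 1.163 × 54.94 = 63.90 g.
Efficiency = m_actual / m_theo = 51.6 / 63.90 = 80.8 %.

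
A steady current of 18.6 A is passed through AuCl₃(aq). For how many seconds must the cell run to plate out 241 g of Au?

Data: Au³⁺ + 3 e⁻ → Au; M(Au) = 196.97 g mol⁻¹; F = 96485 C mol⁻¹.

n(Au) = m/M = 241 / 196.97 = 1.224 mol.
Each Au atom requires 3 electrons, so n(e⁻) = 3 × 1.224 = 3.671 mol.
Q = n(e⁻)·F = 3.671 × 96485 = 354200 C.
t = Q/I = 354200 / 18.60 A = 19040 s.

19000 s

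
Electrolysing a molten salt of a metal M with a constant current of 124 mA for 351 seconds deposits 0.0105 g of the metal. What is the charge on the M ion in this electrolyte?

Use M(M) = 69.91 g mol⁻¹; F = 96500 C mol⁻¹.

Q = I·t = 0.1240 A × 351.00 s = 43.52 C, so n(e⁻) = 43.52/96500 = 0.0004510 mol.
n(M) deposited = 0.0105 / 69.91 = 0.0001502 mol.
Electrons per atom = n(e⁻)/n(M) = 0.0004510 / 0.0001502 = 3.00 ≈ 3, so the ion is M³⁺.

+3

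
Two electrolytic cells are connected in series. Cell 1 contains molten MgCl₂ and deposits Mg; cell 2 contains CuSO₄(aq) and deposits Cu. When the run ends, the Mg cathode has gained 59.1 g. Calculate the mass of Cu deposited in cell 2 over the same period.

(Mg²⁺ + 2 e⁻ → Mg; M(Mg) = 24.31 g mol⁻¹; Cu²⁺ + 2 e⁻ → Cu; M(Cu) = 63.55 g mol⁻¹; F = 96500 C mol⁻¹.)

n(Mg) = 59.1 / 24.31 = 2.431 mol.
Since Mg²⁺ + 2 e⁻ → Mg, n(e⁻) passed = 2 × 2.431 = 4.862 mol.
Cells in series carry the same charge, so the same 4.862 mol of electrons passes through cell 2.
Cu²⁺ + 2 e⁻ → Cu, so n(Cu) = 4.862 / 2 = 2.431 mol.
m(Cu) = 2.431 × 63.55 = 154 g.

154 g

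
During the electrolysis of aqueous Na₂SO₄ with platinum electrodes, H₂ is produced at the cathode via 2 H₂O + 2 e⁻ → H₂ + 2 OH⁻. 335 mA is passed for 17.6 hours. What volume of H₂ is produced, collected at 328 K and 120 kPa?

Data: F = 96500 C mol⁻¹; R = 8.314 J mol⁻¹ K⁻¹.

2.50 L

Q = I·t = 0.3350 A × 63360 s = 21230 C.
n(e⁻) = Q/F = 21230 / 96500 = 0.2200 mol.
2 electrons are transferred per H₂ molecule, so n(H₂) = 0.2200 / 2 = 0.1100 mol.
V = nRT/P = (0.1100 × 8.314 × 328) / (120 × 10³ Pa) = 0.00250 m³ = 2.50 L.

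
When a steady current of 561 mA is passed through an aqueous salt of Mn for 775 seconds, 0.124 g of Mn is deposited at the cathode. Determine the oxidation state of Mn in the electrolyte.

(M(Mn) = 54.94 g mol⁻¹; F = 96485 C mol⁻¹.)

Q = I·t = 0.5610 A × 775.00 s = 434.8 C, so n(e⁻) = 434.8/96485 = 0.004506 mol.
n(Mn) deposited = 0.124 / 54.94 = 0.002257 mol.
Electrons per atom = n(e⁻)/n(Mn) = 0.004506 / 0.002257 = 2.00 ≈ 2, so the ion is Mn²⁺.

+2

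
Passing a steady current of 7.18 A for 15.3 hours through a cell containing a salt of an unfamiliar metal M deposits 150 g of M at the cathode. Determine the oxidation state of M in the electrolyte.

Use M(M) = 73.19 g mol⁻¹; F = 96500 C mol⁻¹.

+2

Q = I·t = 7.180 A × 55080 s = 395500 C, so n(e⁻) = 395500/96500 = 4.098 mol.
n(M) deposited = 150 / 73.19 = 2.049 mol.
Electrons per atom = n(e⁻)/n(M) = 4.098 / 2.049 = 2.00 ≈ 2, so the ion is M²⁺.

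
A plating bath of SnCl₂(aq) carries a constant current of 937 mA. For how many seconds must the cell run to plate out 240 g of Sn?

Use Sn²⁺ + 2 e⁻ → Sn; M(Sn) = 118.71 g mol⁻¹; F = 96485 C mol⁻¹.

n(Sn) = m/M = 240 / 118.71 = 2.022 mol.
Each Sn atom requires 2 electrons, so n(e⁻) = 2 × 2.022 = 4.043 mol.
Q = n(e⁻)·F = 4.043 × 96485 = 390100 C.
t = Q/I = 390100 / 0.9370 A = 416400 s.

4.16 × 10⁵ s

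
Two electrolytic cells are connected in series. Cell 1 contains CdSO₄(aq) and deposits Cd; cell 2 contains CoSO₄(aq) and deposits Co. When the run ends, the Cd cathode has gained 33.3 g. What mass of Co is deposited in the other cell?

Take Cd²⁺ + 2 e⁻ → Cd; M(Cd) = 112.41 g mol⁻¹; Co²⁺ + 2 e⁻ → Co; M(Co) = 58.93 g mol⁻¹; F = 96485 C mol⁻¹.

17.5 g

n(Cd) = 33.3 / 112.41 = 0.2962 mol.
Since Cd²⁺ + 2 e⁻ → Cd, n(e⁻) passed = 2 × 0.2962 = 0.5925 mol.
Cells in series carry the same charge, so the same 0.5925 mol of electrons passes through cell 2.
Co²⁺ + 2 e⁻ → Co, so n(Co) = 0.5925 / 2 = 0.2962 mol.
m(Co) = 0.2962 × 58.93 = 17.5 g.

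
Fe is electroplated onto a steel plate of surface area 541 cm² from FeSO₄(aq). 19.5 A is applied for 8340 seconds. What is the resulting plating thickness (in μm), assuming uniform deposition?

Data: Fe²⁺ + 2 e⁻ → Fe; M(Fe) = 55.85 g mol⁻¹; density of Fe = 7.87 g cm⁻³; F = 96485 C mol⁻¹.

Q = I·t = 19.50 × 8340.0 = 162600 C; n(e⁻) = 1.686 mol.
n(Fe) = n(e⁻)/2 = 0.8428 mol, so m = 0.8428 × 55.85 = 47.07 g.
Volume = m/ρ = 47.07 / 7.87 = 5.981 cm³.
Thickness = V/A = 5.981 / 541 = 0.0111 cm = 111 μm.

111 μm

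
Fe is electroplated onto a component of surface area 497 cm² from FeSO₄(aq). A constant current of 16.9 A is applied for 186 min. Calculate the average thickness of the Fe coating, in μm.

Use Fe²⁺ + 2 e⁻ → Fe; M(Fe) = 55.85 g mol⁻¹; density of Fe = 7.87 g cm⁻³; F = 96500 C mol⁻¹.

Q = I·t = 16.90 × 11160 = 188600 C; n(e⁻) = 1.954 mol.
n(Fe) = n(e⁻)/2 = 0.9772 mol, so m = 0.9772 × 55.85 = 54.58 g.
Volume = m/ρ = 54.58 / 7.87 = 6.935 cm³.
Thickness = V/A = 6.935 / 497 = 0.0140 cm = 140 μm.

140 μm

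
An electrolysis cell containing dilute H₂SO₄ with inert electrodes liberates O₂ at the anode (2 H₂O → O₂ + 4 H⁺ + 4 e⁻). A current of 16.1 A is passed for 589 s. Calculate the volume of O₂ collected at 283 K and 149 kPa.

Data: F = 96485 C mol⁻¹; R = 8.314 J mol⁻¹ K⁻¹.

Q = I·t = 16.10 A × 589.00 s = 9483 C.
n(e⁻) = Q/F = 9483 / 96485 = 0.09828 mol.
4 electrons are transferred per O₂ molecule, so n(O₂) = 0.09828 / 4 = 0.02457 mol.
V = nRT/P = (0.02457 × 8.314 × 283) / (149 × 10³ Pa) = 3.88 × 10⁻⁴ m³ = 0.388 L.

0.388 L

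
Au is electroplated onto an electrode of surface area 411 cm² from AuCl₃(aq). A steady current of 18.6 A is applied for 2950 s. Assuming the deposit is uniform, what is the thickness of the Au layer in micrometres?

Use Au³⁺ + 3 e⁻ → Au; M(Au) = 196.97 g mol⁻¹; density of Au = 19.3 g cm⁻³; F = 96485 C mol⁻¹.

Q = I·t = 18.60 × 2950.0 = 54870 C; n(e⁻) = 0.5687 mol.
n(Au) = n(e⁻)/3 = 0.1896 mol, so m = 0.1896 × 196.97 = 37.34 g.
Volume = m/ρ = 37.34 / 19.3 = 1.935 cm³.
Thickness = V/A = 1.935 / 411 = 0.00471 cm = 47.1 μm.

47.1 μm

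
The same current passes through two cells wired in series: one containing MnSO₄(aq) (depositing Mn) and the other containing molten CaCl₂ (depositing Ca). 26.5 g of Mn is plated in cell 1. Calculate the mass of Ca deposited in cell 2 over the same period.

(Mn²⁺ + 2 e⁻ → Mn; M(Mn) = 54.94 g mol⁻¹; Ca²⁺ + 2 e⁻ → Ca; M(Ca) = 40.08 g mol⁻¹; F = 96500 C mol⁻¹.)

19.3 g

n(Mn) = 26.5 / 54.94 = 0.4823 mol.
Since Mn²⁺ + 2 e⁻ → Mn, n(e⁻) passed = 2 × 0.4823 = 0.9647 mol.
Cells in series carry the same charge, so the same 0.9647 mol of electrons passes through cell 2.
Ca²⁺ + 2 e⁻ → Ca, so n(Ca) = 0.9647 / 2 = 0.4823 mol.
m(Ca) = 0.4823 × 40.08 = 19.3 g.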